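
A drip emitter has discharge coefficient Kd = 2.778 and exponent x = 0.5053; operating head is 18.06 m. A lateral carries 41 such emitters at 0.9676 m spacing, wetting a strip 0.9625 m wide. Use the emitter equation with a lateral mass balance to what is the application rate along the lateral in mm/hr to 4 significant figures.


Approach: apply the emitter equation with a lateral mass balance, q = Kd*h^x; Q = n*q; rate = Q/(n*spacing*width).
Step 1 — single emitter flow (q = Kd*h^x):
  q = 2.778 * 18.06^0.5053 = 11.9881 L/hr
Step 2 — total lateral flow: Q = 41 * 11.9881 = 491.514 L/hr
Step 3 — wetted area: A = 41 * 0.9676 * 0.9625 = 38.1839 m^2
Step 4 — application rate: Q/A = 491.514/38.1839 = 12.87 mm/hr
Therefore the application rate along the lateral = 12.87 mm/hr.


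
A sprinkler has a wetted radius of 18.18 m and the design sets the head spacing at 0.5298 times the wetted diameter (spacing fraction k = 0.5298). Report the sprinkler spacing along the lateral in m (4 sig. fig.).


Approach: apply the sprinkler spacing rule (spacing as a fraction of wetted diameter), S = k*(2*R).
S = 0.5298 * (2 * 18.18) = 19.26 m
Therefore the sprinkler spacing along the lateral = 19.26 m.


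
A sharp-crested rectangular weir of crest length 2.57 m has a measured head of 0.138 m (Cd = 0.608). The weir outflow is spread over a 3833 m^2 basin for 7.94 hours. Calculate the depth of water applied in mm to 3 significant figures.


Approach: apply the rectangular weir equation with a volume-to-depth conversion, Q = (2/3)*Cd*L*sqrt(2g)*H^1.5; d = Q*t/A * 1000.
Step 1 — weir discharge:
  Q = (2/3)*0.608*2.57*sqrt(2*9.81)*0.138^1.5 = 0.23654 m^3/s
Step 2 — volume: V = 0.23654 * 7.94*3600 = 6761.4 m^3
Step 3 — depth: d = V/A * 1000 = 6761.4/3833 * 1000 = 1760 mm
Therefore the depth of water applied = 1760 mm.


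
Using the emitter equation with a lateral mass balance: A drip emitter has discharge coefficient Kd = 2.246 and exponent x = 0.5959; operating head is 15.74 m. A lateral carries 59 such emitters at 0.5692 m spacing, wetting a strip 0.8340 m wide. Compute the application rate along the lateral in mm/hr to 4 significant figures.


Approach: apply the emitter equation with a lateral mass balance, q = Kd*h^x; Q = n*q; rate = Q/(n*spacing*width).
Step 1 — single emitter flow (q = Kd*h^x):
  q = 2.246 * 15.74^0.5959 = 11.6066 L/hr
Step 2 — total lateral flow: Q = 59 * 11.6066 = 684.789 L/hr
Step 3 — wetted area: A = 59 * 0.5692 * 0.8340 = 28.0081 m^2
Step 4 — application rate: Q/A = 684.789/28.0081 = 24.45 mm/hr
Therefore the application rate along the lateral = 24.45 mm/hr.


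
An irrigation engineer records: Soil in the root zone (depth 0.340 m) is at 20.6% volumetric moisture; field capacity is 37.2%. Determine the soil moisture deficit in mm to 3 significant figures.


Approach: apply the soil moisture deficit relation, SMD = (FC - theta)/100 * depth * 1000.
SMD = (37.2 - 20.6)/100 * 0.340 * 1000 = 56.4 mm
Therefore the soil moisture deficit = 56.4 mm.


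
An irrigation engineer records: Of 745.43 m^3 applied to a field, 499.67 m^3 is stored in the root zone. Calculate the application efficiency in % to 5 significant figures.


Approach: apply the application efficiency ratio, Ea = (stored/applied)*100.
Ea = (499.67/745.43)*100 = 67.031 %
Therefore the application efficiency = 67.031 %.


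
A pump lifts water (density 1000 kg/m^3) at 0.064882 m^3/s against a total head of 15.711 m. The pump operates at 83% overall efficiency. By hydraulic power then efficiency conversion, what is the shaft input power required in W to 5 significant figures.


Approach: apply hydraulic power then efficiency conversion, P = rho*g*Q*H; P_in = P/eta.
Step 1 — hydraulic power (P = rho*g*Q*H):
  P = 1000 * 9.81 * 0.064882 * 15.711 = 9999.932 W
Step 2 — input power: P_in = P/eta = 9999.932 / 0.83 = 12048 W
Therefore the shaft input power required = 12048 W.


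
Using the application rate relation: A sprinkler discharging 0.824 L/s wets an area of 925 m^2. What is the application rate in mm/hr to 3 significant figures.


Approach: apply the application rate relation, rate = (Q/A)*3600.
rate = (0.824 / 925) * 3600 = 3.21 mm/hr
Therefore the application rate = 3.21 mm/hr.


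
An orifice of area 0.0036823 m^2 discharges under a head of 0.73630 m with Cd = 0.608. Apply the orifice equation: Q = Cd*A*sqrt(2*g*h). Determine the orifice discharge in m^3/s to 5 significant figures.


Q = 0.608 * 0.0036823 * sqrt(2*9.81*0.73630) = 0.0085094 m^3/s
Therefore the orifice discharge = 0.0085094 m^3/s.


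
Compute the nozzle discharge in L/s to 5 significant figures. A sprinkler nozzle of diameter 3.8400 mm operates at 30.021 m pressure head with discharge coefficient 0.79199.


Approach: apply the orifice equation, Q = Cd*A*sqrt(2*g*h), A = pi*(d/2)^2.
A = pi*(3.8400e-3/2)^2 = 1.158117e-05 m^2
Q = 0.79199 * 1.158117e-05 * sqrt(2*9.81*30.021) * 1000 = 0.22260 L/s
Therefore the nozzle discharge = 0.22260 L/s.


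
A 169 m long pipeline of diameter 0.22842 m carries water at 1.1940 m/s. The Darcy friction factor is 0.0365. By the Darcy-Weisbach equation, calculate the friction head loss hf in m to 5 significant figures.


Approach: apply the Darcy-Weisbach equation, hf = f*(L/D)*(v^2/(2g)).
hf = 0.0365 * (169/0.22842) * (1.1940^2 / (2*9.81))
hf = 1.9623 m
Therefore the friction head loss hf = 1.9623 m.


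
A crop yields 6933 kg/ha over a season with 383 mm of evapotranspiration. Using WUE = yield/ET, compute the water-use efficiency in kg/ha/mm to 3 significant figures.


WUE = 6933 / 383 = 18.1 kg/ha/mm
Therefore the water-use efficiency = 18.1 kg/ha/mm.


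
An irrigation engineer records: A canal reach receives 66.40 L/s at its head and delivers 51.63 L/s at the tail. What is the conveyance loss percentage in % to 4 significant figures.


Approach: apply the conveyance loss ratio, loss% = ((Q_head - Q_tail)/Q_head)*100.
loss = ((66.40 - 51.63)/66.40)*100 = 22.24 %
Therefore the conveyance loss percentage = 22.24 %.


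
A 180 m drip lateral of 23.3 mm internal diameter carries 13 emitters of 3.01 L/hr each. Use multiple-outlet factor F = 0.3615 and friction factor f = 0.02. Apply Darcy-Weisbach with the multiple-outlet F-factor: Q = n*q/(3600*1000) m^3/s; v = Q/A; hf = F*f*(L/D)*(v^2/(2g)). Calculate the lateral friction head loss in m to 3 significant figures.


Q = 13*3.01/(3600*1000) = 1.0869e-05 m^3/s
A = pi*(23.3e-3/2)^2 = 4.2638e-04 m^2, so v = Q/A = 0.025492 m/s
hf = 0.3615*0.02*(180/0.0233)*(0.025492^2/(2*9.81)) = 0.00185 m
Therefore the lateral friction head loss = 0.00185 m.


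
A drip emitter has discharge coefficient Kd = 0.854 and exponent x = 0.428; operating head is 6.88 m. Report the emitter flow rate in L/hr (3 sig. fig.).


Approach: apply the emitter characteristic equation, q = Kd * h^x.
q = 0.854 * 6.88^0.428 = 1.95 L/hr
Therefore the emitter flow rate = 1.95 L/hr.


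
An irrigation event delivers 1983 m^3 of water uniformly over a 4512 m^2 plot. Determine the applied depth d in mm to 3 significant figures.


Approach: apply depth from volume over area, d = (V/A)*1000.
d = (1983 / 4512) * 1000 = 439 mm
Therefore the applied depth d = 439 mm.


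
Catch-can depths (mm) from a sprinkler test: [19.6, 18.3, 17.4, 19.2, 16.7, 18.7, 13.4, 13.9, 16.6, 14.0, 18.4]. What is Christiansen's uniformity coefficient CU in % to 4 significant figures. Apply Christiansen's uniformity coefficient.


Approach: apply Christiansen's uniformity coefficient, CU = (1 - mean_abs_deviation/mean)*100.
mean = 16.9273 mm
mean |d_i - mean| = 1.82479 mm
CU = (1 - 1.82479/16.9273)*100 = 89.22 %
Therefore Christiansen's uniformity coefficient CU = 89.22 %.


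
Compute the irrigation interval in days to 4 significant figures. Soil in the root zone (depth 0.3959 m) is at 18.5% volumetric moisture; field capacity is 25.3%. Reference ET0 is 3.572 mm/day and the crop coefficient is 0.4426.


Approach: apply soil-water budget scheduling, SMD = (FC-theta)/100*depth*1000; ETc = ET0*Kc; interval = SMD/ETc.
Step 1 — soil moisture deficit:
  SMD = (25.3 - 18.5)/100 * 0.3959 * 1000 = 26.9212 mm
Step 2 — daily crop ET (ETc = ET0*Kc):
  ETc = 3.572 * 0.4426 = 1.58097 mm/day
Step 3 — irrigation interval (SMD/ETc):
  interval = 26.9212 / 1.58097 = 17.03 days
Therefore the irrigation interval = 17.03 days.


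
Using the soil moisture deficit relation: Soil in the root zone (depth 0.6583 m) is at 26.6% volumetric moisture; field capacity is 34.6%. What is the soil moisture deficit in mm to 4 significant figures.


Approach: apply the soil moisture deficit relation, SMD = (FC - theta)/100 * depth * 1000.
SMD = (34.6 - 26.6)/100 * 0.6583 * 1000 = 52.66 mm
Therefore the soil moisture deficit = 52.66 mm.


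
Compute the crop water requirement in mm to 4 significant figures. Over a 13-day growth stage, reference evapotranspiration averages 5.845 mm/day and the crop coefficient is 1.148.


Approach: apply the crop water requirement relation, CWR = ET0 * Kc * days.
CWR = 5.845 * 1.148 * 13 = 87.23 mm
Therefore the crop water requirement = 87.23 mm.


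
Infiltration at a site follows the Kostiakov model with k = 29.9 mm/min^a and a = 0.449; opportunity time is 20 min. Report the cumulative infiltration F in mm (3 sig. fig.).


Approach: apply the Kostiakov infiltration equation, F = k*t^a.
F = 29.9 * 20^0.449 = 115 mm
Therefore the cumulative infiltration F = 115 mm.


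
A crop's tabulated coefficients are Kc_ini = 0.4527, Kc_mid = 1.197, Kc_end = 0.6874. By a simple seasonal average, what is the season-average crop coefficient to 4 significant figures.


Approach: apply a simple seasonal average, Kc_avg = (Kc_ini + Kc_mid + Kc_end)/3.
Kc_avg = (0.4527 + 1.197 + 0.6874)/3 = 0.7790
Therefore the season-average crop coefficient = 0.7790.


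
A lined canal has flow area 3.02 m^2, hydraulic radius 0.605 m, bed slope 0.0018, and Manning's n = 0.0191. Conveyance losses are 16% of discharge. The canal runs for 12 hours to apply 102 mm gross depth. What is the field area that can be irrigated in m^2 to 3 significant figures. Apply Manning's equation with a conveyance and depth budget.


Approach: apply Manning's equation with a conveyance and depth budget, Q = (1/n)*A*R^(2/3)*S^(1/2); Q_field = Q*(1-loss); Area = Q_field*t/(d/1000).
Step 1 — canal discharge (Manning's equation):
  Q = (1/0.0191) * 3.02 * 0.605^(2/3) * 0.0018^(1/2) = 4.7986 m^3/s
Step 2 — delivered flow: Q_field = 4.7986*(1 - 16/100) = 4.0308 m^3/s
Step 3 — volume delivered: V = 4.0308 * 12*3600 = 174130 m^3
Step 4 — area served: A = V / (depth/1000) = 174130 / 0.102 = 1710000 m^2
Therefore the field area that can be irrigated = 1710000 m^2.


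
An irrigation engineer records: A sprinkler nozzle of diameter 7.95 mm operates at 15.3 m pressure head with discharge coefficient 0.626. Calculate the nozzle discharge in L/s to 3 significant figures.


Approach: apply the orifice equation, Q = Cd*A*sqrt(2*g*h), A = pi*(d/2)^2.
A = pi*(7.95e-3/2)^2 = 4.9639e-05 m^2
Q = 0.626 * 4.9639e-05 * sqrt(2*9.81*15.3) * 1000 = 0.538 L/s
Therefore the nozzle discharge = 0.538 L/s.


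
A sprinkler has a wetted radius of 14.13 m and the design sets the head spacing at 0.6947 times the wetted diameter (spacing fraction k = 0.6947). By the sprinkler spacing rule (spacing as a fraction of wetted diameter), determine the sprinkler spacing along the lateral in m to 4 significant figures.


Approach: apply the sprinkler spacing rule (spacing as a fraction of wetted diameter), S = k*(2*R).
S = 0.6947 * (2 * 14.13) = 19.63 m
Therefore the sprinkler spacing along the lateral = 19.63 m.


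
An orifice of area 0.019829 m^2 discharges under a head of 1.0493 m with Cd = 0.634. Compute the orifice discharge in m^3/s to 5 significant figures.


Approach: apply the orifice equation, Q = Cd*A*sqrt(2*g*h).
Q = 0.634 * 0.019829 * sqrt(2*9.81*1.0493) = 0.057041 m^3/s
Therefore the orifice discharge = 0.057041 m^3/s.


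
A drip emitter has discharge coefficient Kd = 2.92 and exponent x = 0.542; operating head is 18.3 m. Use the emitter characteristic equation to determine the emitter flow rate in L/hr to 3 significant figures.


Approach: apply the emitter characteristic equation, q = Kd * h^x.
q = 2.92 * 18.3^0.542 = 14.1 L/hr
Therefore the emitter flow rate = 14.1 L/hr.


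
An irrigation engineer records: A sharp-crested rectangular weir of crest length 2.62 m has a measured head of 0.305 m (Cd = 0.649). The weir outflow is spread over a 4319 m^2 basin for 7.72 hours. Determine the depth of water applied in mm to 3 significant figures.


Approach: apply the rectangular weir equation with a volume-to-depth conversion, Q = (2/3)*Cd*L*sqrt(2g)*H^1.5; d = Q*t/A * 1000.
Step 1 — weir discharge:
  Q = (2/3)*0.649*2.62*sqrt(2*9.81)*0.305^1.5 = 0.84577 m^3/s
Step 2 — volume: V = 0.84577 * 7.72*3600 = 23506 m^3
Step 3 — depth: d = V/A * 1000 = 23506/4319 * 1000 = 5440 mm
Therefore the depth of water applied = 5440 mm.


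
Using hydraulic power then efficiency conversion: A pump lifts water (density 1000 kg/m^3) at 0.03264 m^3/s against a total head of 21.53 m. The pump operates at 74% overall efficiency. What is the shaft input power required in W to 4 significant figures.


Approach: apply hydraulic power then efficiency conversion, P = rho*g*Q*H; P_in = P/eta.
Step 1 — hydraulic power (P = rho*g*Q*H):
  P = 1000 * 9.81 * 0.03264 * 21.53 = 6893.87 W
Step 2 — input power: P_in = P/eta = 6893.87 / 0.74 = 9316 W
Therefore the shaft input power required = 9316 W.


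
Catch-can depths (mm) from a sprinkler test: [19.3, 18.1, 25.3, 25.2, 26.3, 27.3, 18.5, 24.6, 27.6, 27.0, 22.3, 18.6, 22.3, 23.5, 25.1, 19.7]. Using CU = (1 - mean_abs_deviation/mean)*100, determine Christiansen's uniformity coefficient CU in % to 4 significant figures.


mean = 23.1687 mm
mean |d_i - mean| = 2.92266 mm
CU = (1 - 2.92266/23.1687)*100 = 87.39 %
Therefore Christiansen's uniformity coefficient CU = 87.39 %.


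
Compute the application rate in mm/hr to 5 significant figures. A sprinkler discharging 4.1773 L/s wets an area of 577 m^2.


Approach: apply the application rate relation, rate = (Q/A)*3600.
rate = (4.1773 / 577) * 3600 = 26.063 mm/hr
Therefore the application rate = 26.063 mm/hr.


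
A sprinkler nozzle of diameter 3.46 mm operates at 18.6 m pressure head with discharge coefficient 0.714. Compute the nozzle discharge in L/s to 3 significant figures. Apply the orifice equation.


Approach: apply the orifice equation, Q = Cd*A*sqrt(2*g*h), A = pi*(d/2)^2.
A = pi*(3.46e-3/2)^2 = 9.4025e-06 m^2
Q = 0.714 * 9.4025e-06 * sqrt(2*9.81*18.6) * 1000 = 0.128 L/s
Therefore the nozzle discharge = 0.128 L/s.


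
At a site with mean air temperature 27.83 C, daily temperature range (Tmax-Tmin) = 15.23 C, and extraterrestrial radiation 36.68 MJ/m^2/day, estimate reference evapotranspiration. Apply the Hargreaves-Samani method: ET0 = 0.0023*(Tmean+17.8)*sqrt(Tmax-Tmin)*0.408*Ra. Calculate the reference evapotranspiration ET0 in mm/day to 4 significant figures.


ET0 = 0.0023*(27.83+17.8)*sqrt(15.23)*0.408*36.68 = 6.129 mm/day
Therefore the reference evapotranspiration ET0 = 6.129 mm/day.


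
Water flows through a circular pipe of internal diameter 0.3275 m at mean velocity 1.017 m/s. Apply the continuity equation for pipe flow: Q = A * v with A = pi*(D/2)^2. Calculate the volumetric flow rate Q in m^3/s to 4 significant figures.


A = pi*(0.3275/2)^2 = 0.0842389 m^2
Q = 0.0842389 * 1.017 = 0.08567 m^3/s
Therefore the volumetric flow rate Q = 0.08567 m^3/s.


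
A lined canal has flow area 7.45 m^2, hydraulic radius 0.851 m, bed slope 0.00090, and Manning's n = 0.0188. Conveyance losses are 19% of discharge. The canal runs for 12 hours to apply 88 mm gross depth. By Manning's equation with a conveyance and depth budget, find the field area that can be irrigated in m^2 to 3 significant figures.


Approach: apply Manning's equation with a conveyance and depth budget, Q = (1/n)*A*R^(2/3)*S^(1/2); Q_field = Q*(1-loss); Area = Q_field*t/(d/1000).
Step 1 — canal discharge (Manning's equation):
  Q = (1/0.0188) * 7.45 * 0.851^(2/3) * 0.00090^(1/2) = 10.676 m^3/s
Step 2 — delivered flow: Q_field = 10.676*(1 - 19/100) = 8.6475 m^3/s
Step 3 — volume delivered: V = 8.6475 * 12*3600 = 373570 m^3
Step 4 — area served: A = V / (depth/1000) = 373570 / 0.088 = 4250000 m^2
Therefore the field area that can be irrigated = 4250000 m^2.


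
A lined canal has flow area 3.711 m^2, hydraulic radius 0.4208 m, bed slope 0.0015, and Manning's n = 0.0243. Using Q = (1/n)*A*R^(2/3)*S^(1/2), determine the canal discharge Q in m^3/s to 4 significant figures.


Q = (1/0.0243) * 3.711 * 0.4208^(2/3) * 0.0015^(1/2) = 3.321 m^3/s
Therefore the canal discharge Q = 3.321 m^3/s.


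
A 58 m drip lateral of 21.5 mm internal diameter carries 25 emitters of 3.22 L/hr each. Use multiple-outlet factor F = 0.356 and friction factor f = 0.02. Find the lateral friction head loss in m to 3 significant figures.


Approach: apply Darcy-Weisbach with the multiple-outlet F-factor, Q = n*q/(3600*1000) m^3/s; v = Q/A; hf = F*f*(L/D)*(v^2/(2g)).
Q = 25*3.22/(3600*1000) = 2.2361e-05 m^3/s
A = pi*(21.5e-3/2)^2 = 3.6305e-04 m^2, so v = Q/A = 0.061592 m/s
hf = 0.356*0.02*(58/0.0215)*(0.061592^2/(2*9.81)) = 0.00371 m
Therefore the lateral friction head loss = 0.00371 m.


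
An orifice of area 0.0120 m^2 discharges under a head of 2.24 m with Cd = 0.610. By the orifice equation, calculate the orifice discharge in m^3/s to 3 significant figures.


Approach: apply the orifice equation, Q = Cd*A*sqrt(2*g*h).
Q = 0.610 * 0.0120 * sqrt(2*9.81*2.24) = 0.0485 m^3/s
Therefore the orifice discharge = 0.0485 m^3/s.


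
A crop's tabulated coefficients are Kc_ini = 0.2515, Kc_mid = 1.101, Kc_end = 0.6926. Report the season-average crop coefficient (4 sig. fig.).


Approach: apply a simple seasonal average, Kc_avg = (Kc_ini + Kc_mid + Kc_end)/3.
Kc_avg = (0.2515 + 1.101 + 0.6926)/3 = 0.6817
Therefore the season-average crop coefficient = 0.6817.


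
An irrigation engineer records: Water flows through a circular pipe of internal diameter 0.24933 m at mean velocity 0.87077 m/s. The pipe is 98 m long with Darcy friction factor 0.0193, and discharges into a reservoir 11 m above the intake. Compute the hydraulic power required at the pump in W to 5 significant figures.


Approach: apply continuity + Darcy-Weisbach + hydraulic power, Q = A*v; hf = f*(L/D)*(v^2/(2g)); H = static + hf; P = rho*g*Q*H.
Step 1 — flow rate (continuity, Q = A*v):
  A = pi*(0.24933/2)^2 = 0.04882463 m^2
  Q = 0.04882463 * 0.87077 = 0.04251502 m^3/s
Step 2 — friction head loss (Darcy-Weisbach):
  hf = 0.0193 * (98/0.24933) * (0.87077^2 / (2*9.81))
  hf = 0.2931681 m
Step 3 — total head: H = 11 + 0.2931681 = 11.29317 m
Step 4 — hydraulic power (P = rho*g*Q*H):
  P = 1000 * 9.81 * 0.04251502 * 11.29317 = 4710.1 W
Therefore the hydraulic power required at the pump = 4710.1 W.


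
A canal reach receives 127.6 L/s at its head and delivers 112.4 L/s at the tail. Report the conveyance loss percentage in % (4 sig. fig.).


Approach: apply the conveyance loss ratio, loss% = ((Q_head - Q_tail)/Q_head)*100.
loss = ((127.6 - 112.4)/127.6)*100 = 11.91 %
Therefore the conveyance loss percentage = 11.91 %.


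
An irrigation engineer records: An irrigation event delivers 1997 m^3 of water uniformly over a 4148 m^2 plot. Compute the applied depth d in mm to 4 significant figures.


Approach: apply depth from volume over area, d = (V/A)*1000.
d = (1997 / 4148) * 1000 = 481.4 mm
Therefore the applied depth d = 481.4 mm.


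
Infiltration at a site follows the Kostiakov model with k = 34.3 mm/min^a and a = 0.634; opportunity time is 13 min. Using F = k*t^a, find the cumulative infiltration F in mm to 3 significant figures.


F = 34.3 * 13^0.634 = 174 mm
Therefore the cumulative infiltration F = 174 mm.


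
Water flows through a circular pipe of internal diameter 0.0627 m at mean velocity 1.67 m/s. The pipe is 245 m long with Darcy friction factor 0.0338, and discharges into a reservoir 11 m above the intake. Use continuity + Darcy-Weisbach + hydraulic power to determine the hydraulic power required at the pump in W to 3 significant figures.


Approach: apply continuity + Darcy-Weisbach + hydraulic power, Q = A*v; hf = f*(L/D)*(v^2/(2g)); H = static + hf; P = rho*g*Q*H.
Step 1 — flow rate (continuity, Q = A*v):
  A = pi*(0.0627/2)^2 = 0.0030876 m^2
  Q = 0.0030876 * 1.67 = 0.0051563 m^3/s
Step 2 — friction head loss (Darcy-Weisbach):
  hf = 0.0338 * (245/0.0627) * (1.67^2 / (2*9.81))
  hf = 18.774 m
Step 3 — total head: H = 11 + 18.774 = 29.774 m
Step 4 — hydraulic power (P = rho*g*Q*H):
  P = 1000 * 9.81 * 0.0051563 * 29.774 = 1510 W
Therefore the hydraulic power required at the pump = 1510 W.


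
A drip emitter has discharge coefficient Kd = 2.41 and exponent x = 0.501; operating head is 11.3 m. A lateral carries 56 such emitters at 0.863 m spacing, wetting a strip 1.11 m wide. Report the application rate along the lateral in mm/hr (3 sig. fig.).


Approach: apply the emitter equation with a lateral mass balance, q = Kd*h^x; Q = n*q; rate = Q/(n*spacing*width).
Step 1 — single emitter flow (q = Kd*h^x):
  q = 2.41 * 11.3^0.501 = 8.1210 L/hr
Step 2 — total lateral flow: Q = 56 * 8.1210 = 454.78 L/hr
Step 3 — wetted area: A = 56 * 0.863 * 1.11 = 53.644 m^2
Step 4 — application rate: Q/A = 454.78/53.644 = 8.48 mm/hr
Therefore the application rate along the lateral = 8.48 mm/hr.


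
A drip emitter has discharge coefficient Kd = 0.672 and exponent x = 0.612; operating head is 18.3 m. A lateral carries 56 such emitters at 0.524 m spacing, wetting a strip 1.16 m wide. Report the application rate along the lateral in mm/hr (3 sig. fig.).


Approach: apply the emitter equation with a lateral mass balance, q = Kd*h^x; Q = n*q; rate = Q/(n*spacing*width).
Step 1 — single emitter flow (q = Kd*h^x):
  q = 0.672 * 18.3^0.612 = 3.9810 L/hr
Step 2 — total lateral flow: Q = 56 * 3.9810 = 222.93 L/hr
Step 3 — wetted area: A = 56 * 0.524 * 1.16 = 34.039 m^2
Step 4 — application rate: Q/A = 222.93/34.039 = 6.55 mm/hr
Therefore the application rate along the lateral = 6.55 mm/hr.


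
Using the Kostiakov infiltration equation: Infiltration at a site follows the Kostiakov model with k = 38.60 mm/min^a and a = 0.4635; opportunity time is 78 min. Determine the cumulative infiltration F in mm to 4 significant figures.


Approach: apply the Kostiakov infiltration equation, F = k*t^a.
F = 38.60 * 78^0.4635 = 290.8 mm
Therefore the cumulative infiltration F = 290.8 mm.


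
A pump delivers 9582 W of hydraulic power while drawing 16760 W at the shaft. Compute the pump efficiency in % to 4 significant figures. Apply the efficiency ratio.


Approach: apply the efficiency ratio, eta = (P_out/P_in)*100.
eta = (9582 / 16760) * 100 = 57.17 %
Therefore the pump efficiency = 57.17 %.


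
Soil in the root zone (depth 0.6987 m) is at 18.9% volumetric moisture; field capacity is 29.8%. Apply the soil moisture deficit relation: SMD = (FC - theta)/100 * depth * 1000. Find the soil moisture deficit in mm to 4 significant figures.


SMD = (29.8 - 18.9)/100 * 0.6987 * 1000 = 76.16 mm
Therefore the soil moisture deficit = 76.16 mm.


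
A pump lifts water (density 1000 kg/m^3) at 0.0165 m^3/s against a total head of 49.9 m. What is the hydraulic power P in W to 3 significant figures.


Approach: apply the hydraulic power relation, P = rho*g*Q*H.
P = 1000 * 9.81 * 0.0165 * 49.9 = 8080 W
Therefore the hydraulic power P = 8080 W.


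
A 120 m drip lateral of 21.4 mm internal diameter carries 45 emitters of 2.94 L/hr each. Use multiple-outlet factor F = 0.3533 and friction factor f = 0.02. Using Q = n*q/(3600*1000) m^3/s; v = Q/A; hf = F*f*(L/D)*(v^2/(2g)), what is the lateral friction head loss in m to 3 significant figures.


Q = 45*2.94/(3600*1000) = 3.6750e-05 m^3/s
A = pi*(21.4e-3/2)^2 = 3.5968e-04 m^2, so v = Q/A = 0.10217 m/s
hf = 0.3533*0.02*(120/0.0214)*(0.10217^2/(2*9.81)) = 0.0211 m
Therefore the lateral friction head loss = 0.0211 m.


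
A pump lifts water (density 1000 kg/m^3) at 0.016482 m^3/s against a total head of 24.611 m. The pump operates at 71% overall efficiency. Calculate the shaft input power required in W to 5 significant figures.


Approach: apply hydraulic power then efficiency conversion, P = rho*g*Q*H; P_in = P/eta.
Step 1 — hydraulic power (P = rho*g*Q*H):
  P = 1000 * 9.81 * 0.016482 * 24.611 = 3979.314 W
Step 2 — input power: P_in = P/eta = 3979.314 / 0.71 = 5604.7 W
Therefore the shaft input power required = 5604.7 W.


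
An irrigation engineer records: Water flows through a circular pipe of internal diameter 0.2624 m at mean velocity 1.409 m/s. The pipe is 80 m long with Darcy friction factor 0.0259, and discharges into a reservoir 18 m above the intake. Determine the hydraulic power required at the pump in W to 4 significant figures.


Approach: apply continuity + Darcy-Weisbach + hydraulic power, Q = A*v; hf = f*(L/D)*(v^2/(2g)); H = static + hf; P = rho*g*Q*H.
Step 1 — flow rate (continuity, Q = A*v):
  A = pi*(0.2624/2)^2 = 0.0540776 m^2
  Q = 0.0540776 * 1.409 = 0.0761954 m^3/s
Step 2 — friction head loss (Darcy-Weisbach):
  hf = 0.0259 * (80/0.2624) * (1.409^2 / (2*9.81))
  hf = 0.799004 m
Step 3 — total head: H = 18 + 0.799004 = 18.7990 m
Step 4 — hydraulic power (P = rho*g*Q*H):
  P = 1000 * 9.81 * 0.0761954 * 18.7990 = 14050 W
Therefore the hydraulic power required at the pump = 14050 W.


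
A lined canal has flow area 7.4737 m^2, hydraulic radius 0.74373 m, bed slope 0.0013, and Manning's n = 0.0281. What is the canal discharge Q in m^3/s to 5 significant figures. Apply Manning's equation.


Approach: apply Manning's equation, Q = (1/n)*A*R^(2/3)*S^(1/2).
Q = (1/0.0281) * 7.4737 * 0.74373^(2/3) * 0.0013^(1/2) = 7.8719 m^3/s
Therefore the canal discharge Q = 7.8719 m^3/s.


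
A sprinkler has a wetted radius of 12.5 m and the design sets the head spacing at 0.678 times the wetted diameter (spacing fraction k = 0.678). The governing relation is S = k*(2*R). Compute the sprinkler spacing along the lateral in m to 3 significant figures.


S = 0.678 * (2 * 12.5) = 17.0 m
Therefore the sprinkler spacing along the lateral = 17.0 m.


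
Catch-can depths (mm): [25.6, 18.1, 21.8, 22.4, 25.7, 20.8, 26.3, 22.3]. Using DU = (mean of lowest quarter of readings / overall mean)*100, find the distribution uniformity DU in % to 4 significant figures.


sorted lowest 2 of 8: [18.1, 20.8] -> mean = 19.4500 mm
overall mean = 22.8750 mm
DU = (19.4500/22.8750)*100 = 85.03 %
Therefore the distribution uniformity DU = 85.03 %.


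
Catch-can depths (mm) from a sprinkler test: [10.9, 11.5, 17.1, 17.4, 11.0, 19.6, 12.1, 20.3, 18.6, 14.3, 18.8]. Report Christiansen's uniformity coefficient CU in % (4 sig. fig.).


Approach: apply Christiansen's uniformity coefficient, CU = (1 - mean_abs_deviation/mean)*100.
mean = 15.6000 mm
mean |d_i - mean| = 3.30909 mm
CU = (1 - 3.30909/15.6000)*100 = 78.79 %
Therefore Christiansen's uniformity coefficient CU = 78.79 %.


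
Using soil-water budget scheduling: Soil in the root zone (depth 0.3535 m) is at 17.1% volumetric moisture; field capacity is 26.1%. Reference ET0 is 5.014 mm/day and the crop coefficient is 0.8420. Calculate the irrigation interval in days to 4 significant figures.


Approach: apply soil-water budget scheduling, SMD = (FC-theta)/100*depth*1000; ETc = ET0*Kc; interval = SMD/ETc.
Step 1 — soil moisture deficit:
  SMD = (26.1 - 17.1)/100 * 0.3535 * 1000 = 31.8150 mm
Step 2 — daily crop ET (ETc = ET0*Kc):
  ETc = 5.014 * 0.8420 = 4.22179 mm/day
Step 3 — irrigation interval (SMD/ETc):
  interval = 31.8150 / 4.22179 = 7.536 days
Therefore the irrigation interval = 7.536 days.


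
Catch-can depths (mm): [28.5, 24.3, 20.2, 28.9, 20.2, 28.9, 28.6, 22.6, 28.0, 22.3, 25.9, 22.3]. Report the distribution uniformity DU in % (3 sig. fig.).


Approach: apply the low-quarter distribution uniformity, DU = (mean of lowest quarter of readings / overall mean)*100.
sorted lowest 3 of 12: [20.2, 20.2, 22.3] -> mean = 20.900 mm
overall mean = 25.058 mm
DU = (20.900/25.058)*100 = 83.4 %
Therefore the distribution uniformity DU = 83.4 %.


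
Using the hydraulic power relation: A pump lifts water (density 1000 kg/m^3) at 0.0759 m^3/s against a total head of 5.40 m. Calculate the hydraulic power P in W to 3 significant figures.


Approach: apply the hydraulic power relation, P = rho*g*Q*H.
P = 1000 * 9.81 * 0.0759 * 5.40 = 4020 W
Therefore the hydraulic power P = 4020 W.


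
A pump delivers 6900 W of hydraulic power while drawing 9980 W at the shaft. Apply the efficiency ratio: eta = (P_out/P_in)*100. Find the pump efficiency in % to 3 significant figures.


eta = (6900 / 9980) * 100 = 69.1 %
Therefore the pump efficiency = 69.1 %.


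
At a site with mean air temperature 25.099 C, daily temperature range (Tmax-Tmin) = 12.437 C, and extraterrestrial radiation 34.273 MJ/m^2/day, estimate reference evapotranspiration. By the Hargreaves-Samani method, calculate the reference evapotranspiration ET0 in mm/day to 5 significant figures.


Approach: apply the Hargreaves-Samani method, ET0 = 0.0023*(Tmean+17.8)*sqrt(Tmax-Tmin)*0.408*Ra.
ET0 = 0.0023*(25.099+17.8)*sqrt(12.437)*0.408*34.273 = 4.8657 mm/day
Therefore the reference evapotranspiration ET0 = 4.8657 mm/day.


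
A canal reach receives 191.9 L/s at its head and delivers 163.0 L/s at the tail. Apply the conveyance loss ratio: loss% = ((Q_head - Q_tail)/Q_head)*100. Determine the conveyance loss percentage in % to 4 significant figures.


loss = ((191.9 - 163.0)/191.9)*100 = 15.06 %
Therefore the conveyance loss percentage = 15.06 %.


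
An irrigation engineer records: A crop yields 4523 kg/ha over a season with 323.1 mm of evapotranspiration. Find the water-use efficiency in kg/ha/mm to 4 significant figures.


Approach: apply the water-use efficiency ratio, WUE = yield/ET.
WUE = 4523 / 323.1 = 14.00 kg/ha/mm
Therefore the water-use efficiency = 14.00 kg/ha/mm.


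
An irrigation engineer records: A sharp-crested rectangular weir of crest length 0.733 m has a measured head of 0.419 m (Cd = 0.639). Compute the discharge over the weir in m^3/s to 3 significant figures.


Approach: apply the rectangular weir equation, Q = (2/3)*Cd*L*sqrt(2g)*H^1.5.
Q = (2/3)*0.639*0.733*sqrt(2*9.81)*0.419^1.5 = 0.375 m^3/s
Therefore the discharge over the weir = 0.375 m^3/s.


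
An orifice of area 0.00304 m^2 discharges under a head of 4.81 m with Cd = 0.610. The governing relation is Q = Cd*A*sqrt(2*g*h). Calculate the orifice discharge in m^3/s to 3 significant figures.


Q = 0.610 * 0.00304 * sqrt(2*9.81*4.81) = 0.0180 m^3/s
Therefore the orifice discharge = 0.0180 m^3/s.


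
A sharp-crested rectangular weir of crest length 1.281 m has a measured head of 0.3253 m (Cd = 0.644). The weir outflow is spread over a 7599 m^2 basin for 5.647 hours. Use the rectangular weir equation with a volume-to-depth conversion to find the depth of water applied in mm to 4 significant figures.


Approach: apply the rectangular weir equation with a volume-to-depth conversion, Q = (2/3)*Cd*L*sqrt(2g)*H^1.5; d = Q*t/A * 1000.
Step 1 — weir discharge:
  Q = (2/3)*0.644*1.281*sqrt(2*9.81)*0.3253^1.5 = 0.451980 m^3/s
Step 2 — volume: V = 0.451980 * 5.647*3600 = 9188.39 m^3
Step 3 — depth: d = V/A * 1000 = 9188.39/7599 * 1000 = 1209 mm
Therefore the depth of water applied = 1209 mm.


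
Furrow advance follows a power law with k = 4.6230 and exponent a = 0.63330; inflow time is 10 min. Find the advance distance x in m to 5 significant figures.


Approach: apply the power-law advance function, x = k*t^a.
x = 4.6230 * 10^0.63330 = 19.871 m
Therefore the advance distance x = 19.871 m.


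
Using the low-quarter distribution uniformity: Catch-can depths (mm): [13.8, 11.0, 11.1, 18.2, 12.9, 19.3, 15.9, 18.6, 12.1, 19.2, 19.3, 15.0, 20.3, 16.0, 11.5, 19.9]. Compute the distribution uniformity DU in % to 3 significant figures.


Approach: apply the low-quarter distribution uniformity, DU = (mean of lowest quarter of readings / overall mean)*100.
sorted lowest 4 of 16: [11.0, 11.1, 11.5, 12.1] -> mean = 11.425 mm
overall mean = 15.881 mm
DU = (11.425/15.881)*100 = 71.9 %
Therefore the distribution uniformity DU = 71.9 %.


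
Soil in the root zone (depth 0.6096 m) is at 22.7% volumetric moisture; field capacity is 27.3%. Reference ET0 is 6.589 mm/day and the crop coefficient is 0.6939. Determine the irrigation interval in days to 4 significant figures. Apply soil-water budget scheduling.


Approach: apply soil-water budget scheduling, SMD = (FC-theta)/100*depth*1000; ETc = ET0*Kc; interval = SMD/ETc.
Step 1 — soil moisture deficit:
  SMD = (27.3 - 22.7)/100 * 0.6096 * 1000 = 28.0416 mm
Step 2 — daily crop ET (ETc = ET0*Kc):
  ETc = 6.589 * 0.6939 = 4.57211 mm/day
Step 3 — irrigation interval (SMD/ETc):
  interval = 28.0416 / 4.57211 = 6.133 days
Therefore the irrigation interval = 6.133 days.


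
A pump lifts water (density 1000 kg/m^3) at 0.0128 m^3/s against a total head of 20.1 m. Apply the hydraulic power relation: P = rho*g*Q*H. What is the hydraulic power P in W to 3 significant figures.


P = 1000 * 9.81 * 0.0128 * 20.1 = 2520 W
Therefore the hydraulic power P = 2520 W.


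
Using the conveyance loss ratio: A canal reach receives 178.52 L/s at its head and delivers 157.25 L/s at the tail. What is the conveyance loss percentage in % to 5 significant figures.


Approach: apply the conveyance loss ratio, loss% = ((Q_head - Q_tail)/Q_head)*100.
loss = ((178.52 - 157.25)/178.52)*100 = 11.915 %
Therefore the conveyance loss percentage = 11.915 %.


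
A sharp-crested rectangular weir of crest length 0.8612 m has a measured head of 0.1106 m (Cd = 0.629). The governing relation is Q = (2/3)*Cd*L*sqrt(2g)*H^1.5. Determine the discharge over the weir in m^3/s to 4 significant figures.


Q = (2/3)*0.629*0.8612*sqrt(2*9.81)*0.1106^1.5 = 0.05884 m^3/s
Therefore the discharge over the weir = 0.05884 m^3/s.


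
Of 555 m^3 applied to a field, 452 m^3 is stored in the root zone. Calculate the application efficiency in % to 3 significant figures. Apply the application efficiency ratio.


Approach: apply the application efficiency ratio, Ea = (stored/applied)*100.
Ea = (452/555)*100 = 81.4 %
Therefore the application efficiency = 81.4 %.


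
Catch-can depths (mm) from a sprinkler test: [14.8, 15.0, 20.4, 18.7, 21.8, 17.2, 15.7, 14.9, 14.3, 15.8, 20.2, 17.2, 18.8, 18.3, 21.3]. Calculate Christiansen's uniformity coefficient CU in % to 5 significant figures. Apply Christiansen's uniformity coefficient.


Approach: apply Christiansen's uniformity coefficient, CU = (1 - mean_abs_deviation/mean)*100.
mean = 17.62667 mm
mean |d_i - mean| = 2.148444 mm
CU = (1 - 2.148444/17.62667)*100 = 87.811 %
Therefore Christiansen's uniformity coefficient CU = 87.811 %.


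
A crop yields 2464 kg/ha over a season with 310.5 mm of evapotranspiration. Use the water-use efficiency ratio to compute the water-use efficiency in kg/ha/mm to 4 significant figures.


Approach: apply the water-use efficiency ratio, WUE = yield/ET.
WUE = 2464 / 310.5 = 7.936 kg/ha/mm
Therefore the water-use efficiency = 7.936 kg/ha/mm.


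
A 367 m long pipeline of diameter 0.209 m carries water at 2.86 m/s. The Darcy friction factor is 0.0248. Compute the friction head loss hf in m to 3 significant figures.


Approach: apply the Darcy-Weisbach equation, hf = f*(L/D)*(v^2/(2g)).
hf = 0.0248 * (367/0.209) * (2.86^2 / (2*9.81))
hf = 18.2 m
Therefore the friction head loss hf = 18.2 m.


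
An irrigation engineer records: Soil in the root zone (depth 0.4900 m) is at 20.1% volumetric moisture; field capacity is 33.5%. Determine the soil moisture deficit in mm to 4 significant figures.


Approach: apply the soil moisture deficit relation, SMD = (FC - theta)/100 * depth * 1000.
SMD = (33.5 - 20.1)/100 * 0.4900 * 1000 = 65.66 mm
Therefore the soil moisture deficit = 65.66 mm.


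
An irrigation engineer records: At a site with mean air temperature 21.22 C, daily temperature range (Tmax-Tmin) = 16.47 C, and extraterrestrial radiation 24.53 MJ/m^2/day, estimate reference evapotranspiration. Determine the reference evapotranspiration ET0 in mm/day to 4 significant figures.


Approach: apply the Hargreaves-Samani method, ET0 = 0.0023*(Tmean+17.8)*sqrt(Tmax-Tmin)*0.408*Ra.
ET0 = 0.0023*(21.22+17.8)*sqrt(16.47)*0.408*24.53 = 3.645 mm/day
Therefore the reference evapotranspiration ET0 = 3.645 mm/day.


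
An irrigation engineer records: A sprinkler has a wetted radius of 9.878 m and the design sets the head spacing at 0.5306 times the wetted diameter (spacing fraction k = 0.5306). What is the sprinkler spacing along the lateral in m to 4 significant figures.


Approach: apply the sprinkler spacing rule (spacing as a fraction of wetted diameter), S = k*(2*R).
S = 0.5306 * (2 * 9.878) = 10.48 m
Therefore the sprinkler spacing along the lateral = 10.48 m.


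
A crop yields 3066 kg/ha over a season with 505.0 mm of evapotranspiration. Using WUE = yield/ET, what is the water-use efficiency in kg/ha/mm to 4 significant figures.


WUE = 3066 / 505.0 = 6.071 kg/ha/mm
Therefore the water-use efficiency = 6.071 kg/ha/mm.


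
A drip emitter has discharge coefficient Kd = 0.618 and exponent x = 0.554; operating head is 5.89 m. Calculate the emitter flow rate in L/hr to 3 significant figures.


Approach: apply the emitter characteristic equation, q = Kd * h^x.
q = 0.618 * 5.89^0.554 = 1.65 L/hr
Therefore the emitter flow rate = 1.65 L/hr.


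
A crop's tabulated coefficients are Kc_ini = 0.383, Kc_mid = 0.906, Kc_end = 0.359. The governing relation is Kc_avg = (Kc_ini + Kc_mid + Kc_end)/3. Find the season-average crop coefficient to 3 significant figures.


Kc_avg = (0.383 + 0.906 + 0.359)/3 = 0.549
Therefore the season-average crop coefficient = 0.549.


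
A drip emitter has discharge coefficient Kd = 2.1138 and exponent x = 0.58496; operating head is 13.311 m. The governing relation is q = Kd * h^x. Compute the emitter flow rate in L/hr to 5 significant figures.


q = 2.1138 * 13.311^0.58496 = 9.6091 L/hr
Therefore the emitter flow rate = 9.6091 L/hr.


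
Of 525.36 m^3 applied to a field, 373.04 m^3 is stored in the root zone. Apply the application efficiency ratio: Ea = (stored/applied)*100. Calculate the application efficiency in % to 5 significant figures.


Ea = (373.04/525.36)*100 = 71.007 %
Therefore the application efficiency = 71.007 %.


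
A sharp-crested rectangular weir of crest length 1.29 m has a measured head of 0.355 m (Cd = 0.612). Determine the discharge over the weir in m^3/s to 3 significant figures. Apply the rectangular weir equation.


Approach: apply the rectangular weir equation, Q = (2/3)*Cd*L*sqrt(2g)*H^1.5.
Q = (2/3)*0.612*1.29*sqrt(2*9.81)*0.355^1.5 = 0.493 m^3/s
Therefore the discharge over the weir = 0.493 m^3/s.


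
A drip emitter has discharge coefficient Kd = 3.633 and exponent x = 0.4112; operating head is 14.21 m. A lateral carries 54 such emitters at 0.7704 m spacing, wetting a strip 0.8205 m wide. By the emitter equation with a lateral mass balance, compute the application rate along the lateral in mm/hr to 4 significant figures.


Approach: apply the emitter equation with a lateral mass balance, q = Kd*h^x; Q = n*q; rate = Q/(n*spacing*width).
Step 1 — single emitter flow (q = Kd*h^x):
  q = 3.633 * 14.21^0.4112 = 10.8196 L/hr
Step 2 — total lateral flow: Q = 54 * 10.8196 = 584.260 L/hr
Step 3 — wetted area: A = 54 * 0.7704 * 0.8205 = 34.1341 m^2
Step 4 — application rate: Q/A = 584.260/34.1341 = 17.12 mm/hr
Therefore the application rate along the lateral = 17.12 mm/hr.


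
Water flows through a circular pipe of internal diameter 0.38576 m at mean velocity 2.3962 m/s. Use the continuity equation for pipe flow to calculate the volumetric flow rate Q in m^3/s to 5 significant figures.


Approach: apply the continuity equation for pipe flow, Q = A * v with A = pi*(D/2)^2.
A = pi*(0.38576/2)^2 = 0.1168757 m^2
Q = 0.1168757 * 2.3962 = 0.28006 m^3/s
Therefore the volumetric flow rate Q = 0.28006 m^3/s.
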